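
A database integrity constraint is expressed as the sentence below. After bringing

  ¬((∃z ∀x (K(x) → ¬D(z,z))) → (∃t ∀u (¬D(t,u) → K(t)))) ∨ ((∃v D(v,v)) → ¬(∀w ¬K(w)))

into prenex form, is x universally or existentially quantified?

Eliminate → and ↔ using ¬ and ∨.
  ¬(¬(∃z ∀x (¬K(x) ∨ ¬D(z,z))) ∨ (∃t ∀u (¬¬D(t,u) ∨ K(t)))) ∨ ¬(∃v D(v,v)) ∨ ¬(∀w ¬K(w))
Move each ¬ inward, flipping quantifiers it crosses:
  (∃z ∀x (¬K(x) ∨ ¬D(z,z))) ∧ (∀t ∃u (¬D(t,u) ∧ ¬K(t))) ∨ (∀v ¬D(v,v)) ∨ (∃w K(w))
All bound variables are already distinct, so no renaming is needed.
Extract every quantifier outward, since the variables are now distinct and don't occur free across branches:
  ∃z ∀x ∀t ∃u ∀v ∃w ((¬K(x) ∨ ¬D(z,z)) ∧ ¬D(t,u) ∧ ¬K(t) ∨ ¬D(v,v) ∨ K(w))
The quantifier ∀x sits under an even number of negations (counting the antecedent side of each →), so it remains universal.

universal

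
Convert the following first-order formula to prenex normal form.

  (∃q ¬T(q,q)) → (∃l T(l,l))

∀q ∃l (T(q,q) ∨ T(l,l))

Eliminate → and ↔ using ¬ and ∨.
  ¬(∃q ¬T(q,q)) ∨ (∃l T(l,l))
Push ¬ through the quantifiers and connectives to reach negation normal form:
  (∀q T(q,q)) ∨ (∃l T(l,l))
All bound variables are already distinct, so no renaming is needed.
Pull the quantifiers to the front (each side's bound variable is not free in the other side):
  ∀q ∃l (T(q,q) ∨ T(l,l))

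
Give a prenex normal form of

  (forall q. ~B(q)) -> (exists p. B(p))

Rewrite implications/biconditionals: A → B as ¬A ∨ B.
  ~(forall q. ~B(q)) | (exists p. B(p))
Push ¬ through the quantifiers and connectives to reach negation normal form:
  (exists q. B(q)) | (exists p. B(p))
Extract every quantifier outward, since the variables are now distinct and don't occur free across branches:
  exists q. exists p. (B(q) | B(p))

exists q. exists p. (B(q) | B(p))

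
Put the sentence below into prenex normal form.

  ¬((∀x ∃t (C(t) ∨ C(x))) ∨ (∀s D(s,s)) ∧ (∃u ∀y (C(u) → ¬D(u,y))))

Eliminate → and ↔ using ¬ and ∨.
  ¬((∀x ∃t (C(t) ∨ C(x))) ∨ (∀s D(s,s)) ∧ (∃u ∀y (¬C(u) ∨ ¬D(u,y))))
Move each ¬ inward, flipping quantifiers it crosses:
  (∃x ∀t (¬C(t) ∧ ¬C(x))) ∧ ((∃s ¬D(s,s)) ∨ (∀u ∃y (C(u) ∧ D(u,y))))
All bound variables are already distinct, so no renaming is needed.
Pull the quantifiers to the front (each side's bound variable is not free in the other side):
  ∃x ∀t ∃s ∀u ∃y (¬C(t) ∧ ¬C(x) ∧ (¬D(s,s) ∨ C(u) ∧ D(u,y)))

∃x ∀t ∃s ∀u ∃y (¬C(t) ∧ ¬C(x) ∧ (¬D(s,s) ∨ C(u) ∧ D(u,y)))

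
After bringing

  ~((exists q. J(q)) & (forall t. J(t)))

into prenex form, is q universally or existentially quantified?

Drive negations inward (¬∀x A ≡ ∃x ¬A, ¬∃x A ≡ ∀x ¬A, De Morgan for ∧/∨):
  (forall q. ~J(q)) | (exists t. ~J(t))
All bound variables are already distinct, so no renaming is needed.
Extract every quantifier outward, since the variables are now distinct and don't occur free across branches:
  forall q. exists t. (~J(q) | ~J(t))
The quantifier exists q sits under an odd number of negations, so it flips to forall q.

universal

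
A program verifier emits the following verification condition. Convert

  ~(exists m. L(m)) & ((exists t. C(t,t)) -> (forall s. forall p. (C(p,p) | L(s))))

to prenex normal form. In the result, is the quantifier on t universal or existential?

universal

Rewrite implications/biconditionals: A → B as ¬A ∨ B.
  ~(exists m. L(m)) & (~(exists t. C(t,t)) | (forall s. forall p. (C(p,p) | L(s))))
Drive negations inward (¬∀x A ≡ ∃x ¬A, ¬∃x A ≡ ∀x ¬A, De Morgan for ∧/∨):
  (forall m. ~L(m)) & ((forall t. ~C(t,t)) | (forall s. forall p. (C(p,p) | L(s))))
Pull the quantifiers to the front (each side's bound variable is not free in the other side):
  forall m. forall t. forall s. forall p. (~L(m) & (~C(t,t) | C(p,p) | L(s)))
The quantifier exists t sits under an odd number of negations (counting the antecedent side of each →), so it flips to forall t.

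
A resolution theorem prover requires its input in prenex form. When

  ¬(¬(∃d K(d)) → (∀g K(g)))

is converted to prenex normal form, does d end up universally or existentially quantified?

universal

First replace A → B with ¬A ∨ B.
  ¬(¬¬(∃d K(d)) ∨ (∀g K(g)))
Drive negations inward (¬∀x A ≡ ∃x ¬A, ¬∃x A ≡ ∀x ¬A, De Morgan for ∧/∨):
  (∀d ¬K(d)) ∧ (∃g ¬K(g))
All bound variables are already distinct, so no renaming is needed.
Pull the quantifiers to the front (each side's bound variable is not free in the other side):
  ∀d ∃g (¬K(d) ∧ ¬K(g))
The quantifier ∃d sits under an odd number of negations (counting the antecedent side of each →), so it flips to ∀d.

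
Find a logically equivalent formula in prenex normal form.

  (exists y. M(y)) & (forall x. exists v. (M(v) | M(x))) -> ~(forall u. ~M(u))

Rewrite implications/biconditionals: A → B as ¬A ∨ B.
  ~((exists y. M(y)) & (forall x. exists v. (M(v) | M(x)))) | ~(forall u. ~M(u))
Move each ¬ inward, flipping quantifiers it crosses:
  (forall y. ~M(y)) | (exists x. forall v. (~M(v) & ~M(x))) | (exists u. M(u))
All bound variables are already distinct, so no renaming is needed.
Pull the quantifiers to the front (each side's bound variable is not free in the other side):
  forall y. exists x. forall v. exists u. (~M(y) | ~M(v) & ~M(x) | M(u))

forall y. exists x. forall v. exists u. (~M(y) | ~M(v) & ~M(x) | M(u))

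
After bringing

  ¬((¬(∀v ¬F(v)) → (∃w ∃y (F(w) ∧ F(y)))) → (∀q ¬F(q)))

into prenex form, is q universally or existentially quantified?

First replace A → B with ¬A ∨ B.
  ¬(¬(¬¬(∀v ¬F(v)) ∨ (∃w ∃y (F(w) ∧ F(y)))) ∨ (∀q ¬F(q)))
Push ¬ through the quantifiers and connectives to reach negation normal form:
  ((∀v ¬F(v)) ∨ (∃w ∃y (F(w) ∧ F(y)))) ∧ (∃q F(q))
All bound variables are already distinct, so no renaming is needed.
Pull the quantifiers to the front (each side's bound variable is not free in the other side):
  ∀v ∃w ∃y ∃q ((¬F(v) ∨ F(w) ∧ F(y)) ∧ F(q))
The quantifier ∀q sits under an odd number of negations (counting the antecedent side of each →), so it flips to ∃q.

existential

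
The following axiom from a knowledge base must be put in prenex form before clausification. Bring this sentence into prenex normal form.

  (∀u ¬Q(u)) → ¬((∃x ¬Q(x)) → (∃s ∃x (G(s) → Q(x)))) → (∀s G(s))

∃u ∀x ∃s ∃z1 ∀z (Q(u) ∨ Q(x) ∨ ¬G(s) ∨ Q(z1) ∨ G(z))

First replace A → B with ¬A ∨ B.
  ¬(∀u ¬Q(u)) ∨ ¬¬(¬(∃x ¬Q(x)) ∨ (∃s ∃x (¬G(s) ∨ Q(x)))) ∨ (∀s G(s))
Move each ¬ inward, flipping quantifiers it crosses:
  (∃u Q(u)) ∨ (∀x Q(x)) ∨ (∃s ∃x (¬G(s) ∨ Q(x))) ∨ (∀s G(s))
Give each quantifier a distinct variable: x↦z1, s↦z.
  (∃u Q(u)) ∨ (∀x Q(x)) ∨ (∃s ∃z1 (¬G(s) ∨ Q(z1))) ∨ (∀z G(z))
Extract every quantifier outward, since the variables are now distinct and don't occur free across branches:
  ∃u ∀x ∃s ∃z1 ∀z (Q(u) ∨ Q(x) ∨ ¬G(s) ∨ Q(z1) ∨ G(z))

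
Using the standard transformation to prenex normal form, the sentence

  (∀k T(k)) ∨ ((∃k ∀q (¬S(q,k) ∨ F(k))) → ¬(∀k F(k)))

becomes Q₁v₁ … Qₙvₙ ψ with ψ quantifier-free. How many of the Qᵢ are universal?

Rewrite implications/biconditionals: A → B as ¬A ∨ B.
  (∀k T(k)) ∨ ¬(∃k ∀q (¬S(q,k) ∨ F(k))) ∨ ¬(∀k F(k))
Push ¬ through the quantifiers and connectives to reach negation normal form:
  (∀k T(k)) ∨ (∀k ∃q (S(q,k) ∧ ¬F(k))) ∨ (∃k ¬F(k))
Give each quantifier a distinct variable: k↦w1, k↦y1.
  (∀k T(k)) ∨ (∀w1 ∃q (S(q,w1) ∧ ¬F(w1))) ∨ (∃y1 ¬F(y1))
Extract every quantifier outward, since the variables are now distinct and don't occur free across branches:
  ∀k ∀w1 ∃q ∃y1 (T(k) ∨ S(q,w1) ∧ ¬F(w1) ∨ ¬F(y1))
The prefix is ∀k ∀w1 ∃q ∃y1: 2 universal, 2 existential.

2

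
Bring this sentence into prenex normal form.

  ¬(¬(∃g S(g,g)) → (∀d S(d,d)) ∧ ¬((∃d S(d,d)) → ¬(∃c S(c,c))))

∀g ∃d ∀b ∀c (¬S(g,g) ∧ (¬S(d,d) ∨ ¬S(b,b) ∨ ¬S(c,c)))

First replace A → B with ¬A ∨ B.
  ¬(¬¬(∃g S(g,g)) ∨ (∀d S(d,d)) ∧ ¬(¬(∃d S(d,d)) ∨ ¬(∃c S(c,c))))
Push ¬ through the quantifiers and connectives to reach negation normal form:
  (∀g ¬S(g,g)) ∧ ((∃d ¬S(d,d)) ∨ (∀d ¬S(d,d)) ∨ (∀c ¬S(c,c)))
Standardize variables apart so no two quantifiers bind the same name: d↦b.
  (∀g ¬S(g,g)) ∧ ((∃d ¬S(d,d)) ∨ (∀b ¬S(b,b)) ∨ (∀c ¬S(c,c)))
Extract every quantifier outward, since the variables are now distinct and don't occur free across branches:
  ∀g ∃d ∀b ∀c (¬S(g,g) ∧ (¬S(d,d) ∨ ¬S(b,b) ∨ ¬S(c,c)))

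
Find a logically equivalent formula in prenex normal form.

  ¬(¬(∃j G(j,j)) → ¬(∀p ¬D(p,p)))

First replace A → B with ¬A ∨ B.
  ¬(¬¬(∃j G(j,j)) ∨ ¬(∀p ¬D(p,p)))
Drive negations inward (¬∀x A ≡ ∃x ¬A, ¬∃x A ≡ ∀x ¬A, De Morgan for ∧/∨):
  (∀j ¬G(j,j)) ∧ (∀p ¬D(p,p))
Extract every quantifier outward, since the variables are now distinct and don't occur free across branches:
  ∀j ∀p (¬G(j,j) ∧ ¬D(p,p))

∀j ∀p (¬G(j,j) ∧ ¬D(p,p))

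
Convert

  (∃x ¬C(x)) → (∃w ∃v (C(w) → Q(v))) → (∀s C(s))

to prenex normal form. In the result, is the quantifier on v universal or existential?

Eliminate → and ↔ using ¬ and ∨.
  ¬(∃x ¬C(x)) ∨ ¬(∃w ∃v (¬C(w) ∨ Q(v))) ∨ (∀s C(s))
Move each ¬ inward, flipping quantifiers it crosses:
  (∀x C(x)) ∨ (∀w ∀v (C(w) ∧ ¬Q(v))) ∨ (∀s C(s))
All bound variables are already distinct, so no renaming is needed.
Pull the quantifiers to the front (each side's bound variable is not free in the other side):
  ∀x ∀w ∀v ∀s (C(x) ∨ C(w) ∧ ¬Q(v) ∨ C(s))
The quantifier ∃v sits under an odd number of negations (counting the antecedent side of each →), so it flips to ∀v.

universal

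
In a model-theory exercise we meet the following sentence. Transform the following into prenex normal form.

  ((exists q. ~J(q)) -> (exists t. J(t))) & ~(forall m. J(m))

forall q. exists t. exists m. ((J(q) | J(t)) & ~J(m))

First replace A → B with ¬A ∨ B.
  (~(exists q. ~J(q)) | (exists t. J(t))) & ~(forall m. J(m))
Drive negations inward (¬∀x A ≡ ∃x ¬A, ¬∃x A ≡ ∀x ¬A, De Morgan for ∧/∨):
  ((forall q. J(q)) | (exists t. J(t))) & (exists m. ~J(m))
All bound variables are already distinct, so no renaming is needed.
Finally move all quantifiers to the prefix:
  forall q. exists t. exists m. ((J(q) | J(t)) & ~J(m))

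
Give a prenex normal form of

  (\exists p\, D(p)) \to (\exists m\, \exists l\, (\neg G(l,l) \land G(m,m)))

First replace A → B with ¬A ∨ B.
  \neg (\exists p\, D(p)) \lor (\exists m\, \exists l\, (\neg G(l,l) \land G(m,m)))
Move each ¬ inward, flipping quantifiers it crosses:
  (\forall p\, \neg D(p)) \lor (\exists m\, \exists l\, (\neg G(l,l) \land G(m,m)))
Pull the quantifiers to the front (each side's bound variable is not free in the other side):
  \forall p\, \exists m\, \exists l\, (\neg D(p) \lor \neg G(l,l) \land G(m,m))

\forall p\, \exists m\, \exists l\, (\neg D(p) \lor \neg G(l,l) \land G(m,m))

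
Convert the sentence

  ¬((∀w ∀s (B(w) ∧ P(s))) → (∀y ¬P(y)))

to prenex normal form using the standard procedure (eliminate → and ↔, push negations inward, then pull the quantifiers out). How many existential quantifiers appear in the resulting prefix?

1

First replace A → B with ¬A ∨ B.
  ¬(¬(∀w ∀s (B(w) ∧ P(s))) ∨ (∀y ¬P(y)))
Push ¬ through the quantifiers and connectives to reach negation normal form:
  (∀w ∀s (B(w) ∧ P(s))) ∧ (∃y P(y))
Pull the quantifiers to the front (each side's bound variable is not free in the other side):
  ∀w ∀s ∃y (B(w) ∧ P(s) ∧ P(y))
The prefix is ∀w ∀s ∃y: 2 universal, 1 existential.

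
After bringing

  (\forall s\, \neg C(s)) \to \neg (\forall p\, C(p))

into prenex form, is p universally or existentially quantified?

Eliminate → and ↔ using ¬ and ∨.
  \neg (\forall s\, \neg C(s)) \lor \neg (\forall p\, C(p))
Move each ¬ inward, flipping quantifiers it crosses:
  (\exists s\, C(s)) \lor (\exists p\, \neg C(p))
All bound variables are already distinct, so no renaming is needed.
Finally move all quantifiers to the prefix:
  \exists s\, \exists p\, (C(s) \lor \neg C(p))
The quantifier \forall p sits under an odd number of negations (counting the antecedent side of each →), so it flips to \exists p.

existential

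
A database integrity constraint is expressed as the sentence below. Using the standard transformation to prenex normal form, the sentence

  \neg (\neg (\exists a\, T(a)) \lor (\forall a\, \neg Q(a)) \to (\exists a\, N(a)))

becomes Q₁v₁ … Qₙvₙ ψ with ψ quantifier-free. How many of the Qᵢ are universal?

3

Eliminate → and ↔ using ¬ and ∨.
  \neg (\neg (\neg (\exists a\, T(a)) \lor (\forall a\, \neg Q(a))) \lor (\exists a\, N(a)))
Push ¬ through the quantifiers and connectives to reach negation normal form:
  ((\forall a\, \neg T(a)) \lor (\forall a\, \neg Q(a))) \land (\forall a\, \neg N(a))
Give each quantifier a distinct variable: a↦v1, a↦t.
  ((\forall a\, \neg T(a)) \lor (\forall v1\, \neg Q(v1))) \land (\forall t\, \neg N(t))
Pull the quantifiers to the front (each side's bound variable is not free in the other side):
  \forall a\, \forall v1\, \forall t\, ((\neg T(a) \lor \neg Q(v1)) \land \neg N(t))
The prefix is \forall a \forall v1 \forall t: 3 universal, 0 existential.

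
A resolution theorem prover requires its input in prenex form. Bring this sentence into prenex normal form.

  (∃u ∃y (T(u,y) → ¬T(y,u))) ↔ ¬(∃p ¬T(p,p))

∀u ∀y ∀p ∃w1 ∃v ∃t ((T(u,y) ∧ T(y,u) ∨ T(p,p)) ∧ (¬T(w1,w1) ∨ ¬T(v,t) ∨ ¬T(t,v)))

First replace A → B with ¬A ∨ B; A ↔ B as (¬A ∨ B) ∧ (¬B ∨ A).
  (¬(∃u ∃y (¬T(u,y) ∨ ¬T(y,u))) ∨ ¬(∃p ¬T(p,p))) ∧ (¬¬(∃p ¬T(p,p)) ∨ (∃u ∃y (¬T(u,y) ∨ ¬T(y,u))))
Push ¬ through the quantifiers and connectives to reach negation normal form:
  ((∀u ∀y (T(u,y) ∧ T(y,u))) ∨ (∀p T(p,p))) ∧ ((∃p ¬T(p,p)) ∨ (∃u ∃y (¬T(u,y) ∨ ¬T(y,u))))
Rename bound variables to avoid capture: p↦w1, u↦v, y↦t.
  ((∀u ∀y (T(u,y) ∧ T(y,u))) ∨ (∀p T(p,p))) ∧ ((∃w1 ¬T(w1,w1)) ∨ (∃v ∃t (¬T(v,t) ∨ ¬T(t,v))))
Extract every quantifier outward, since the variables are now distinct and don't occur free across branches:
  ∀u ∀y ∀p ∃w1 ∃v ∃t ((T(u,y) ∧ T(y,u) ∨ T(p,p)) ∧ (¬T(w1,w1) ∨ ¬T(v,t) ∨ ¬T(t,v)))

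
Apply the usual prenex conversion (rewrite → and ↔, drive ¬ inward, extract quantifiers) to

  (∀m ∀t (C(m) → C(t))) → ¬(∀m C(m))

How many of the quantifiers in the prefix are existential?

First replace A → B with ¬A ∨ B.
  ¬(∀m ∀t (¬C(m) ∨ C(t))) ∨ ¬(∀m C(m))
Drive negations inward (¬∀x A ≡ ∃x ¬A, ¬∃x A ≡ ∀x ¬A, De Morgan for ∧/∨):
  (∃m ∃t (C(m) ∧ ¬C(t))) ∨ (∃m ¬C(m))
Give each quantifier a distinct variable: m↦z.
  (∃m ∃t (C(m) ∧ ¬C(t))) ∨ (∃z ¬C(z))
Finally move all quantifiers to the prefix:
  ∃m ∃t ∃z (C(m) ∧ ¬C(t) ∨ ¬C(z))
The prefix is ∃m ∃t ∃z: 0 universal, 3 existential.

3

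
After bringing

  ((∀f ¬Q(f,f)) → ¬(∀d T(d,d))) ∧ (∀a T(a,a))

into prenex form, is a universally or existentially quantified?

Rewrite implications/biconditionals: A → B as ¬A ∨ B.
  (¬(∀f ¬Q(f,f)) ∨ ¬(∀d T(d,d))) ∧ (∀a T(a,a))
Push ¬ through the quantifiers and connectives to reach negation normal form:
  ((∃f Q(f,f)) ∨ (∃d ¬T(d,d))) ∧ (∀a T(a,a))
Finally move all quantifiers to the prefix:
  ∃f ∃d ∀a ((Q(f,f) ∨ ¬T(d,d)) ∧ T(a,a))
The quantifier ∀a sits under an even number of negations (counting the antecedent side of each →), so it remains universal.

universal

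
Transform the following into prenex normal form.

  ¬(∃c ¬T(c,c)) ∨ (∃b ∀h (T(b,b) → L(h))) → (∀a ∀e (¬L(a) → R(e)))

∃c ∀b ∃h ∀a ∀e (¬T(c,c) ∧ T(b,b) ∧ ¬L(h) ∨ L(a) ∨ R(e))

Rewrite implications/biconditionals: A → B as ¬A ∨ B.
  ¬(¬(∃c ¬T(c,c)) ∨ (∃b ∀h (¬T(b,b) ∨ L(h)))) ∨ (∀a ∀e (¬¬L(a) ∨ R(e)))
Drive negations inward (¬∀x A ≡ ∃x ¬A, ¬∃x A ≡ ∀x ¬A, De Morgan for ∧/∨):
  (∃c ¬T(c,c)) ∧ (∀b ∃h (T(b,b) ∧ ¬L(h))) ∨ (∀a ∀e (L(a) ∨ R(e)))
All bound variables are already distinct, so no renaming is needed.
Pull the quantifiers to the front (each side's bound variable is not free in the other side):
  ∃c ∀b ∃h ∀a ∀e (¬T(c,c) ∧ T(b,b) ∧ ¬L(h) ∨ L(a) ∨ R(e))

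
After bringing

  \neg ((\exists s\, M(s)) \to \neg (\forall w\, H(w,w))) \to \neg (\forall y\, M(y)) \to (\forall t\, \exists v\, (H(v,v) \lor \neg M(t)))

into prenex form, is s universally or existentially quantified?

Rewrite implications/biconditionals: A → B as ¬A ∨ B.
  \neg \neg (\neg (\exists s\, M(s)) \lor \neg (\forall w\, H(w,w))) \lor \neg \neg (\forall y\, M(y)) \lor (\forall t\, \exists v\, (H(v,v) \lor \neg M(t)))
Move each ¬ inward, flipping quantifiers it crosses:
  (\forall s\, \neg M(s)) \lor (\exists w\, \neg H(w,w)) \lor (\forall y\, M(y)) \lor (\forall t\, \exists v\, (H(v,v) \lor \neg M(t)))
Finally move all quantifiers to the prefix:
  \forall s\, \exists w\, \forall y\, \forall t\, \exists v\, (\neg M(s) \lor \neg H(w,w) \lor M(y) \lor H(v,v) \lor \neg M(t))
The quantifier \exists s sits under an odd number of negations (counting the antecedent side of each →), so it flips to \forall s.

universal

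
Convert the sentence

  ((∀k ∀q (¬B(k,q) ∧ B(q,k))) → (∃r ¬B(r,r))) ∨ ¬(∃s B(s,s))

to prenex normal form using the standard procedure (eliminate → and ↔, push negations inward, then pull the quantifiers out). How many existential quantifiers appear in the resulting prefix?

3

Rewrite implications/biconditionals: A → B as ¬A ∨ B.
  ¬(∀k ∀q (¬B(k,q) ∧ B(q,k))) ∨ (∃r ¬B(r,r)) ∨ ¬(∃s B(s,s))
Push ¬ through the quantifiers and connectives to reach negation normal form:
  (∃k ∃q (B(k,q) ∨ ¬B(q,k))) ∨ (∃r ¬B(r,r)) ∨ (∀s ¬B(s,s))
Finally move all quantifiers to the prefix:
  ∃k ∃q ∃r ∀s (B(k,q) ∨ ¬B(q,k) ∨ ¬B(r,r) ∨ ¬B(s,s))
The prefix is ∃k ∃q ∃r ∀s: 1 universal, 3 existential.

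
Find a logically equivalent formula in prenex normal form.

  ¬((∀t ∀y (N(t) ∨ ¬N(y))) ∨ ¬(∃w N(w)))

∃t ∃y ∃w (¬N(t) ∧ N(y) ∧ N(w))

Move each ¬ inward, flipping quantifiers it crosses:
  (∃t ∃y (¬N(t) ∧ N(y))) ∧ (∃w N(w))
All bound variables are already distinct, so no renaming is needed.
Pull the quantifiers to the front (each side's bound variable is not free in the other side):
  ∃t ∃y ∃w (¬N(t) ∧ N(y) ∧ N(w))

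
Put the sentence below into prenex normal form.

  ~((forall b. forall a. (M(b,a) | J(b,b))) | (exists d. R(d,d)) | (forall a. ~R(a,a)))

Drive negations inward (¬∀x A ≡ ∃x ¬A, ¬∃x A ≡ ∀x ¬A, De Morgan for ∧/∨):
  (exists b. exists a. (~M(b,a) & ~J(b,b))) & (forall d. ~R(d,d)) & (exists a. R(a,a))
Standardize variables apart so no two quantifiers bind the same name: a↦p.
  (exists b. exists a. (~M(b,a) & ~J(b,b))) & (forall d. ~R(d,d)) & (exists p. R(p,p))
Pull the quantifiers to the front (each side's bound variable is not free in the other side):
  exists b. exists a. forall d. exists p. (~M(b,a) & ~J(b,b) & ~R(d,d) & R(p,p))

exists b. exists a. forall d. exists p. (~M(b,a) & ~J(b,b) & ~R(d,d) & R(p,p))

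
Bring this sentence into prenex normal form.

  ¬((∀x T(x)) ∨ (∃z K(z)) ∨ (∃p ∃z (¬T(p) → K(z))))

Eliminate → and ↔ using ¬ and ∨.
  ¬((∀x T(x)) ∨ (∃z K(z)) ∨ (∃p ∃z (¬¬T(p) ∨ K(z))))
Drive negations inward (¬∀x A ≡ ∃x ¬A, ¬∃x A ≡ ∀x ¬A, De Morgan for ∧/∨):
  (∃x ¬T(x)) ∧ (∀z ¬K(z)) ∧ (∀p ∀z (¬T(p) ∧ ¬K(z)))
Rename bound variables to avoid capture: z↦t.
  (∃x ¬T(x)) ∧ (∀z ¬K(z)) ∧ (∀p ∀t (¬T(p) ∧ ¬K(t)))
Pull the quantifiers to the front (each side's bound variable is not free in the other side):
  ∃x ∀z ∀p ∀t (¬T(x) ∧ ¬K(z) ∧ ¬T(p) ∧ ¬K(t))

∃x ∀z ∀p ∀t (¬T(x) ∧ ¬K(z) ∧ ¬T(p) ∧ ¬K(t))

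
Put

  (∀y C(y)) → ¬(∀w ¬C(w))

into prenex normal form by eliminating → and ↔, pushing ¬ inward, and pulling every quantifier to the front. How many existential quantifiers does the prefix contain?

Rewrite implications/biconditionals: A → B as ¬A ∨ B.
  ¬(∀y C(y)) ∨ ¬(∀w ¬C(w))
Push ¬ through the quantifiers and connectives to reach negation normal form:
  (∃y ¬C(y)) ∨ (∃w C(w))
Finally move all quantifiers to the prefix:
  ∃y ∃w (¬C(y) ∨ C(w))
The prefix is ∃y ∃w: 0 universal, 2 existential.

2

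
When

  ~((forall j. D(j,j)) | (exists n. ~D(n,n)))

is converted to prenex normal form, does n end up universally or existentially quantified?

Drive negations inward (¬∀x A ≡ ∃x ¬A, ¬∃x A ≡ ∀x ¬A, De Morgan for ∧/∨):
  (exists j. ~D(j,j)) & (forall n. D(n,n))
All bound variables are already distinct, so no renaming is needed.
Extract every quantifier outward, since the variables are now distinct and don't occur free across branches:
  exists j. forall n. (~D(j,j) & D(n,n))
The quantifier exists n sits under an odd number of negations, so it flips to forall n.

universal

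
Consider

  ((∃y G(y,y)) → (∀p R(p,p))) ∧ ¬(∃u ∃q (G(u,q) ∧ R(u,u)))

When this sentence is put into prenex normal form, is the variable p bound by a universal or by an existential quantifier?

universal

Eliminate → and ↔ using ¬ and ∨.
  (¬(∃y G(y,y)) ∨ (∀p R(p,p))) ∧ ¬(∃u ∃q (G(u,q) ∧ R(u,u)))
Move each ¬ inward, flipping quantifiers it crosses:
  ((∀y ¬G(y,y)) ∨ (∀p R(p,p))) ∧ (∀u ∀q (¬G(u,q) ∨ ¬R(u,u)))
Extract every quantifier outward, since the variables are now distinct and don't occur free across branches:
  ∀y ∀p ∀u ∀q ((¬G(y,y) ∨ R(p,p)) ∧ (¬G(u,q) ∨ ¬R(u,u)))
The quantifier ∀p sits under an even number of negations (counting the antecedent side of each →), so it remains universal.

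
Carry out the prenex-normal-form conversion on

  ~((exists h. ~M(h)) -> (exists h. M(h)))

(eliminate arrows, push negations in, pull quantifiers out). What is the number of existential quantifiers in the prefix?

1

Rewrite implications/biconditionals: A → B as ¬A ∨ B.
  ~(~(exists h. ~M(h)) | (exists h. M(h)))
Push ¬ through the quantifiers and connectives to reach negation normal form:
  (exists h. ~M(h)) & (forall h. ~M(h))
Standardize variables apart so no two quantifiers bind the same name: h↦u1.
  (exists h. ~M(h)) & (forall u1. ~M(u1))
Finally move all quantifiers to the prefix:
  exists h. forall u1. (~M(h) & ~M(u1))
The prefix is exists h forall u1: 1 universal, 1 existential.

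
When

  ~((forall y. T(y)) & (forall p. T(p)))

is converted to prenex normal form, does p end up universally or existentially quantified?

Move each ¬ inward, flipping quantifiers it crosses:
  (exists y. ~T(y)) | (exists p. ~T(p))
Pull the quantifiers to the front (each side's bound variable is not free in the other side):
  exists y. exists p. (~T(y) | ~T(p))
The quantifier forall p sits under an odd number of negations, so it flips to exists p.

existential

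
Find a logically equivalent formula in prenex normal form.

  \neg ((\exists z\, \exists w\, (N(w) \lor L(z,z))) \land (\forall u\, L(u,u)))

\forall z\, \forall w\, \exists u\, (\neg N(w) \land \neg L(z,z) \lor \neg L(u,u))

Drive negations inward (¬∀x A ≡ ∃x ¬A, ¬∃x A ≡ ∀x ¬A, De Morgan for ∧/∨):
  (\forall z\, \forall w\, (\neg N(w) \land \neg L(z,z))) \lor (\exists u\, \neg L(u,u))
Extract every quantifier outward, since the variables are now distinct and don't occur free across branches:
  \forall z\, \forall w\, \exists u\, (\neg N(w) \land \neg L(z,z) \lor \neg L(u,u))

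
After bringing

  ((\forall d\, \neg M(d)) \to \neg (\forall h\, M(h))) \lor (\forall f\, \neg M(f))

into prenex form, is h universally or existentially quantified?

existential

Eliminate → and ↔ using ¬ and ∨.
  \neg (\forall d\, \neg M(d)) \lor \neg (\forall h\, M(h)) \lor (\forall f\, \neg M(f))
Drive negations inward (¬∀x A ≡ ∃x ¬A, ¬∃x A ≡ ∀x ¬A, De Morgan for ∧/∨):
  (\exists d\, M(d)) \lor (\exists h\, \neg M(h)) \lor (\forall f\, \neg M(f))
All bound variables are already distinct, so no renaming is needed.
Extract every quantifier outward, since the variables are now distinct and don't occur free across branches:
  \exists d\, \exists h\, \forall f\, (M(d) \lor \neg M(h) \lor \neg M(f))
The quantifier \forall h sits under an odd number of negations (counting the antecedent side of each →), so it flips to \exists h.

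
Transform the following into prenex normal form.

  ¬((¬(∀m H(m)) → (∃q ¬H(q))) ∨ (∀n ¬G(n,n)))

∃m ∀q ∃n (¬H(m) ∧ H(q) ∧ G(n,n))

Rewrite implications/biconditionals: A → B as ¬A ∨ B.
  ¬(¬¬(∀m H(m)) ∨ (∃q ¬H(q)) ∨ (∀n ¬G(n,n)))
Move each ¬ inward, flipping quantifiers it crosses:
  (∃m ¬H(m)) ∧ (∀q H(q)) ∧ (∃n G(n,n))
Extract every quantifier outward, since the variables are now distinct and don't occur free across branches:
  ∃m ∀q ∃n (¬H(m) ∧ H(q) ∧ G(n,n))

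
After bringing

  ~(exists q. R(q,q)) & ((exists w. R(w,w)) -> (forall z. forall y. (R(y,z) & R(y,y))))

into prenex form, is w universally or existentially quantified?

universal

Eliminate → and ↔ using ¬ and ∨.
  ~(exists q. R(q,q)) & (~(exists w. R(w,w)) | (forall z. forall y. (R(y,z) & R(y,y))))
Drive negations inward (¬∀x A ≡ ∃x ¬A, ¬∃x A ≡ ∀x ¬A, De Morgan for ∧/∨):
  (forall q. ~R(q,q)) & ((forall w. ~R(w,w)) | (forall z. forall y. (R(y,z) & R(y,y))))
All bound variables are already distinct, so no renaming is needed.
Finally move all quantifiers to the prefix:
  forall q. forall w. forall z. forall y. (~R(q,q) & (~R(w,w) | R(y,z) & R(y,y)))
The quantifier exists w sits under an odd number of negations (counting the antecedent side of each →), so it flips to forall w.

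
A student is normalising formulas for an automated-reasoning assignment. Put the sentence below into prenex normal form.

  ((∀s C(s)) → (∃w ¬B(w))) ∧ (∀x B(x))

First replace A → B with ¬A ∨ B.
  (¬(∀s C(s)) ∨ (∃w ¬B(w))) ∧ (∀x B(x))
Drive negations inward (¬∀x A ≡ ∃x ¬A, ¬∃x A ≡ ∀x ¬A, De Morgan for ∧/∨):
  ((∃s ¬C(s)) ∨ (∃w ¬B(w))) ∧ (∀x B(x))
Pull the quantifiers to the front (each side's bound variable is not free in the other side):
  ∃s ∃w ∀x ((¬C(s) ∨ ¬B(w)) ∧ B(x))

∃s ∃w ∀x ((¬C(s) ∨ ¬B(w)) ∧ B(x))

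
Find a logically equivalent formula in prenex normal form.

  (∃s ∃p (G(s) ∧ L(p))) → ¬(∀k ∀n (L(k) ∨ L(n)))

Eliminate → and ↔ using ¬ and ∨.
  ¬(∃s ∃p (G(s) ∧ L(p))) ∨ ¬(∀k ∀n (L(k) ∨ L(n)))
Push ¬ through the quantifiers and connectives to reach negation normal form:
  (∀s ∀p (¬G(s) ∨ ¬L(p))) ∨ (∃k ∃n (¬L(k) ∧ ¬L(n)))
All bound variables are already distinct, so no renaming is needed.
Pull the quantifiers to the front (each side's bound variable is not free in the other side):
  ∀s ∀p ∃k ∃n (¬G(s) ∨ ¬L(p) ∨ ¬L(k) ∧ ¬L(n))

∀s ∀p ∃k ∃n (¬G(s) ∨ ¬L(p) ∨ ¬L(k) ∧ ¬L(n))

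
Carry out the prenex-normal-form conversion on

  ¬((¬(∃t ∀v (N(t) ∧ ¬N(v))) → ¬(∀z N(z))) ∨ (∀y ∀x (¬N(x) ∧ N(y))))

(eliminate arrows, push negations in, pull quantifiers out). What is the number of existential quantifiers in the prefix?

First replace A → B with ¬A ∨ B.
  ¬(¬¬(∃t ∀v (N(t) ∧ ¬N(v))) ∨ ¬(∀z N(z)) ∨ (∀y ∀x (¬N(x) ∧ N(y))))
Move each ¬ inward, flipping quantifiers it crosses:
  (∀t ∃v (¬N(t) ∨ N(v))) ∧ (∀z N(z)) ∧ (∃y ∃x (N(x) ∨ ¬N(y)))
All bound variables are already distinct, so no renaming is needed.
Finally move all quantifiers to the prefix:
  ∀t ∃v ∀z ∃y ∃x ((¬N(t) ∨ N(v)) ∧ N(z) ∧ (N(x) ∨ ¬N(y)))
The prefix is ∀t ∃v ∀z ∃y ∃x: 2 universal, 3 existential.

3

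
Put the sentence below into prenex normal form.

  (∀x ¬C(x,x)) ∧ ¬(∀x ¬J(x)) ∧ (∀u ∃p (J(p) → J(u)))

Eliminate → and ↔ using ¬ and ∨.
  (∀x ¬C(x,x)) ∧ ¬(∀x ¬J(x)) ∧ (∀u ∃p (¬J(p) ∨ J(u)))
Drive negations inward (¬∀x A ≡ ∃x ¬A, ¬∃x A ≡ ∀x ¬A, De Morgan for ∧/∨):
  (∀x ¬C(x,x)) ∧ (∃x J(x)) ∧ (∀u ∃p (¬J(p) ∨ J(u)))
Give each quantifier a distinct variable: x↦a.
  (∀x ¬C(x,x)) ∧ (∃a J(a)) ∧ (∀u ∃p (¬J(p) ∨ J(u)))
Finally move all quantifiers to the prefix:
  ∀x ∃a ∀u ∃p (¬C(x,x) ∧ J(a) ∧ (¬J(p) ∨ J(u)))

∀x ∃a ∀u ∃p (¬C(x,x) ∧ J(a) ∧ (¬J(p) ∨ J(u)))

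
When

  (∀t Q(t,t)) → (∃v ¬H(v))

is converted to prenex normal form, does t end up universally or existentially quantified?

existential

Eliminate → and ↔ using ¬ and ∨.
  ¬(∀t Q(t,t)) ∨ (∃v ¬H(v))
Push ¬ through the quantifiers and connectives to reach negation normal form:
  (∃t ¬Q(t,t)) ∨ (∃v ¬H(v))
All bound variables are already distinct, so no renaming is needed.
Extract every quantifier outward, since the variables are now distinct and don't occur free across branches:
  ∃t ∃v (¬Q(t,t) ∨ ¬H(v))
The quantifier ∀t sits under an odd number of negations (counting the antecedent side of each →), so it flips to ∃t.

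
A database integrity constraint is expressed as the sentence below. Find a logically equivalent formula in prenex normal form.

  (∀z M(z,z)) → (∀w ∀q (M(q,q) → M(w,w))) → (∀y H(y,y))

First replace A → B with ¬A ∨ B.
  ¬(∀z M(z,z)) ∨ ¬(∀w ∀q (¬M(q,q) ∨ M(w,w))) ∨ (∀y H(y,y))
Move each ¬ inward, flipping quantifiers it crosses:
  (∃z ¬M(z,z)) ∨ (∃w ∃q (M(q,q) ∧ ¬M(w,w))) ∨ (∀y H(y,y))
All bound variables are already distinct, so no renaming is needed.
Finally move all quantifiers to the prefix:
  ∃z ∃w ∃q ∀y (¬M(z,z) ∨ M(q,q) ∧ ¬M(w,w) ∨ H(y,y))

∃z ∃w ∃q ∀y (¬M(z,z) ∨ M(q,q) ∧ ¬M(w,w) ∨ H(y,y))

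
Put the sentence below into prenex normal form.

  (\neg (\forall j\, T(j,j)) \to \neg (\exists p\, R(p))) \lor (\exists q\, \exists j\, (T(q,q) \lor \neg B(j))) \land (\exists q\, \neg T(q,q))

\forall j\, \forall p\, \exists q\, \exists z1\, \exists r\, (T(j,j) \lor \neg R(p) \lor (T(q,q) \lor \neg B(z1)) \land \neg T(r,r))

Rewrite implications/biconditionals: A → B as ¬A ∨ B.
  \neg \neg (\forall j\, T(j,j)) \lor \neg (\exists p\, R(p)) \lor (\exists q\, \exists j\, (T(q,q) \lor \neg B(j))) \land (\exists q\, \neg T(q,q))
Move each ¬ inward, flipping quantifiers it crosses:
  (\forall j\, T(j,j)) \lor (\forall p\, \neg R(p)) \lor (\exists q\, \exists j\, (T(q,q) \lor \neg B(j))) \land (\exists q\, \neg T(q,q))
Standardize variables apart so no two quantifiers bind the same name: j↦z1, q↦r.
  (\forall j\, T(j,j)) \lor (\forall p\, \neg R(p)) \lor (\exists q\, \exists z1\, (T(q,q) \lor \neg B(z1))) \land (\exists r\, \neg T(r,r))
Pull the quantifiers to the front (each side's bound variable is not free in the other side):
  \forall j\, \forall p\, \exists q\, \exists z1\, \exists r\, (T(j,j) \lor \neg R(p) \lor (T(q,q) \lor \neg B(z1)) \land \neg T(r,r))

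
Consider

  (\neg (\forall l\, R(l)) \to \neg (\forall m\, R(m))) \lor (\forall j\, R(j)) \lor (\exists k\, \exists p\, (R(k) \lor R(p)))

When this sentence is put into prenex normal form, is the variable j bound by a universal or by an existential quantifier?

Eliminate → and ↔ using ¬ and ∨.
  \neg \neg (\forall l\, R(l)) \lor \neg (\forall m\, R(m)) \lor (\forall j\, R(j)) \lor (\exists k\, \exists p\, (R(k) \lor R(p)))
Push ¬ through the quantifiers and connectives to reach negation normal form:
  (\forall l\, R(l)) \lor (\exists m\, \neg R(m)) \lor (\forall j\, R(j)) \lor (\exists k\, \exists p\, (R(k) \lor R(p)))
All bound variables are already distinct, so no renaming is needed.
Finally move all quantifiers to the prefix:
  \forall l\, \exists m\, \forall j\, \exists k\, \exists p\, (R(l) \lor \neg R(m) \lor R(j) \lor R(k) \lor R(p))
The quantifier \forall j sits under an even number of negations (counting the antecedent side of each →), so it remains universal.

universal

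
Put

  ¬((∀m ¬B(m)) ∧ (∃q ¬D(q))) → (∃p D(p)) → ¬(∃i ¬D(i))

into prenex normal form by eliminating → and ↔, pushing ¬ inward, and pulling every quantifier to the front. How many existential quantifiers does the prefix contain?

First replace A → B with ¬A ∨ B.
  ¬¬((∀m ¬B(m)) ∧ (∃q ¬D(q))) ∨ ¬(∃p D(p)) ∨ ¬(∃i ¬D(i))
Drive negations inward (¬∀x A ≡ ∃x ¬A, ¬∃x A ≡ ∀x ¬A, De Morgan for ∧/∨):
  (∀m ¬B(m)) ∧ (∃q ¬D(q)) ∨ (∀p ¬D(p)) ∨ (∀i D(i))
All bound variables are already distinct, so no renaming is needed.
Pull the quantifiers to the front (each side's bound variable is not free in the other side):
  ∀m ∃q ∀p ∀i (¬B(m) ∧ ¬D(q) ∨ ¬D(p) ∨ D(i))
The prefix is ∀m ∃q ∀p ∀i: 3 universal, 1 existential.

1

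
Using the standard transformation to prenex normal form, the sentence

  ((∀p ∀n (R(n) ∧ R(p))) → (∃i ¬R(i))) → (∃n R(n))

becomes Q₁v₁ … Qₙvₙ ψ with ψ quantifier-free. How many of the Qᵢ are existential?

1

Eliminate → and ↔ using ¬ and ∨.
  ¬(¬(∀p ∀n (R(n) ∧ R(p))) ∨ (∃i ¬R(i))) ∨ (∃n R(n))
Push ¬ through the quantifiers and connectives to reach negation normal form:
  (∀p ∀n (R(n) ∧ R(p))) ∧ (∀i R(i)) ∨ (∃n R(n))
Standardize variables apart so no two quantifiers bind the same name: n↦w1.
  (∀p ∀n (R(n) ∧ R(p))) ∧ (∀i R(i)) ∨ (∃w1 R(w1))
Extract every quantifier outward, since the variables are now distinct and don't occur free across branches:
  ∀p ∀n ∀i ∃w1 (R(n) ∧ R(p) ∧ R(i) ∨ R(w1))
The prefix is ∀p ∀n ∀i ∃w1: 3 universal, 1 existential.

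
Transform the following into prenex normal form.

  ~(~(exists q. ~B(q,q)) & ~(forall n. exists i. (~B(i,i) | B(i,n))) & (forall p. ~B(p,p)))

Drive negations inward (¬∀x A ≡ ∃x ¬A, ¬∃x A ≡ ∀x ¬A, De Morgan for ∧/∨):
  (exists q. ~B(q,q)) | (forall n. exists i. (~B(i,i) | B(i,n))) | (exists p. B(p,p))
All bound variables are already distinct, so no renaming is needed.
Finally move all quantifiers to the prefix:
  exists q. forall n. exists i. exists p. (~B(q,q) | ~B(i,i) | B(i,n) | B(p,p))

exists q. forall n. exists i. exists p. (~B(q,q) | ~B(i,i) | B(i,n) | B(p,p))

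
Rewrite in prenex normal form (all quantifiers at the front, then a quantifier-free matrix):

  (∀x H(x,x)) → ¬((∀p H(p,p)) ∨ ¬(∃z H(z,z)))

First replace A → B with ¬A ∨ B.
  ¬(∀x H(x,x)) ∨ ¬((∀p H(p,p)) ∨ ¬(∃z H(z,z)))
Drive negations inward (¬∀x A ≡ ∃x ¬A, ¬∃x A ≡ ∀x ¬A, De Morgan for ∧/∨):
  (∃x ¬H(x,x)) ∨ (∃p ¬H(p,p)) ∧ (∃z H(z,z))
All bound variables are already distinct, so no renaming is needed.
Extract every quantifier outward, since the variables are now distinct and don't occur free across branches:
  ∃x ∃p ∃z (¬H(x,x) ∨ ¬H(p,p) ∧ H(z,z))

∃x ∃p ∃z (¬H(x,x) ∨ ¬H(p,p) ∧ H(z,z))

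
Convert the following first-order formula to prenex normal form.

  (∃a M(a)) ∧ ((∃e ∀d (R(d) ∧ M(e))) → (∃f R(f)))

First replace A → B with ¬A ∨ B.
  (∃a M(a)) ∧ (¬(∃e ∀d (R(d) ∧ M(e))) ∨ (∃f R(f)))
Move each ¬ inward, flipping quantifiers it crosses:
  (∃a M(a)) ∧ ((∀e ∃d (¬R(d) ∨ ¬M(e))) ∨ (∃f R(f)))
All bound variables are already distinct, so no renaming is needed.
Finally move all quantifiers to the prefix:
  ∃a ∀e ∃d ∃f (M(a) ∧ (¬R(d) ∨ ¬M(e) ∨ R(f)))

∃a ∀e ∃d ∃f (M(a) ∧ (¬R(d) ∨ ¬M(e) ∨ R(f)))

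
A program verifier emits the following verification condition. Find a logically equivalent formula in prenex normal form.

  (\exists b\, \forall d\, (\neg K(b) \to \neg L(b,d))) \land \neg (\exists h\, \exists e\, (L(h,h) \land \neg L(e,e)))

First replace A → B with ¬A ∨ B.
  (\exists b\, \forall d\, (\neg \neg K(b) \lor \neg L(b,d))) \land \neg (\exists h\, \exists e\, (L(h,h) \land \neg L(e,e)))
Drive negations inward (¬∀x A ≡ ∃x ¬A, ¬∃x A ≡ ∀x ¬A, De Morgan for ∧/∨):
  (\exists b\, \forall d\, (K(b) \lor \neg L(b,d))) \land (\forall h\, \forall e\, (\neg L(h,h) \lor L(e,e)))
All bound variables are already distinct, so no renaming is needed.
Extract every quantifier outward, since the variables are now distinct and don't occur free across branches:
  \exists b\, \forall d\, \forall h\, \forall e\, ((K(b) \lor \neg L(b,d)) \land (\neg L(h,h) \lor L(e,e)))

\exists b\, \forall d\, \forall h\, \forall e\, ((K(b) \lor \neg L(b,d)) \land (\neg L(h,h) \lor L(e,e)))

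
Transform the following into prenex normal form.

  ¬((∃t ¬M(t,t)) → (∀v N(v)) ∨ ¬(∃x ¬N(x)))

∃t ∃v ∃x (¬M(t,t) ∧ ¬N(v) ∧ ¬N(x))

Rewrite implications/biconditionals: A → B as ¬A ∨ B.
  ¬(¬(∃t ¬M(t,t)) ∨ (∀v N(v)) ∨ ¬(∃x ¬N(x)))
Push ¬ through the quantifiers and connectives to reach negation normal form:
  (∃t ¬M(t,t)) ∧ (∃v ¬N(v)) ∧ (∃x ¬N(x))
All bound variables are already distinct, so no renaming is needed.
Pull the quantifiers to the front (each side's bound variable is not free in the other side):
  ∃t ∃v ∃x (¬M(t,t) ∧ ¬N(v) ∧ ¬N(x))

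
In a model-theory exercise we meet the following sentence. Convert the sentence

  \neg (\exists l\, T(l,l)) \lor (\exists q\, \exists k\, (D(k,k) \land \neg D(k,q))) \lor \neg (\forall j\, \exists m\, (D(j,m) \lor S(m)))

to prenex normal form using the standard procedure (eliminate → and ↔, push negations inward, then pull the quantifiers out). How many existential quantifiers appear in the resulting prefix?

Push ¬ through the quantifiers and connectives to reach negation normal form:
  (\forall l\, \neg T(l,l)) \lor (\exists q\, \exists k\, (D(k,k) \land \neg D(k,q))) \lor (\exists j\, \forall m\, (\neg D(j,m) \land \neg S(m)))
All bound variables are already distinct, so no renaming is needed.
Pull the quantifiers to the front (each side's bound variable is not free in the other side):
  \forall l\, \exists q\, \exists k\, \exists j\, \forall m\, (\neg T(l,l) \lor D(k,k) \land \neg D(k,q) \lor \neg D(j,m) \land \neg S(m))
The prefix is \forall l \exists q \exists k \exists j \forall m: 2 universal, 3 existential.

3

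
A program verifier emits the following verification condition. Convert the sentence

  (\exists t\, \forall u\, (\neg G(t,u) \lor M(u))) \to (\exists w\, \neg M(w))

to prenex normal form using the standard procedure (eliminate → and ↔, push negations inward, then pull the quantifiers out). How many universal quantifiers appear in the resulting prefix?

1

Eliminate → and ↔ using ¬ and ∨.
  \neg (\exists t\, \forall u\, (\neg G(t,u) \lor M(u))) \lor (\exists w\, \neg M(w))
Move each ¬ inward, flipping quantifiers it crosses:
  (\forall t\, \exists u\, (G(t,u) \land \neg M(u))) \lor (\exists w\, \neg M(w))
Extract every quantifier outward, since the variables are now distinct and don't occur free across branches:
  \forall t\, \exists u\, \exists w\, (G(t,u) \land \neg M(u) \lor \neg M(w))
The prefix is \forall t \exists u \exists w: 1 universal, 2 existential.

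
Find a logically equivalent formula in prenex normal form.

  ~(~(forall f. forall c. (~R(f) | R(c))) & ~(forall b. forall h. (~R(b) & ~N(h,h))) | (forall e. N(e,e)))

forall f. forall c. forall b. forall h. exists e. ((~R(f) | R(c) | ~R(b) & ~N(h,h)) & ~N(e,e))

Drive negations inward (¬∀x A ≡ ∃x ¬A, ¬∃x A ≡ ∀x ¬A, De Morgan for ∧/∨):
  ((forall f. forall c. (~R(f) | R(c))) | (forall b. forall h. (~R(b) & ~N(h,h)))) & (exists e. ~N(e,e))
All bound variables are already distinct, so no renaming is needed.
Extract every quantifier outward, since the variables are now distinct and don't occur free across branches:
  forall f. forall c. forall b. forall h. exists e. ((~R(f) | R(c) | ~R(b) & ~N(h,h)) & ~N(e,e))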